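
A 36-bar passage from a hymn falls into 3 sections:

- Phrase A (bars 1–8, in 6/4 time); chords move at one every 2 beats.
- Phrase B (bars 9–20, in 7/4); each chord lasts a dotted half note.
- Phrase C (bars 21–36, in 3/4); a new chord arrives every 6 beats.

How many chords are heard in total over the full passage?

60 chords

A has 48 beats and chords last 2 each, so 24 chords.
B has 84 beats and chords last 3 each, so 28 chords.
C has 48 beats and chords last 6 each, so 8 chords.
Total: 24 + 28 + 8 = 60.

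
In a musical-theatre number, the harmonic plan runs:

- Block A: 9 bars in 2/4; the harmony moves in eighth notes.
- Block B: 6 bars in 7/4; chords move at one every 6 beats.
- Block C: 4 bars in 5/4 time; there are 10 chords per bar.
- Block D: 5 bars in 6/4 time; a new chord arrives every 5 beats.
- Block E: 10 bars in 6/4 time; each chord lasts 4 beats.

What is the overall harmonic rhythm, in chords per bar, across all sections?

A: 9 × 2 = 18 beats ÷ 0.5 = 36 chords.
B: 6 × 7 = 42 beats ÷ 6 = 7 chords.
C: 4 × 5 = 20 beats ÷ 0.5 = 40 chords.
D: 5 × 6 = 30 beats ÷ 5 = 6 chords.
E: 10 × 6 = 60 beats ÷ 4 = 15 chords.
Overall: 104 chords over 34 bars → 104/34 = 52/17 chords per bar.

52/17 chords per bar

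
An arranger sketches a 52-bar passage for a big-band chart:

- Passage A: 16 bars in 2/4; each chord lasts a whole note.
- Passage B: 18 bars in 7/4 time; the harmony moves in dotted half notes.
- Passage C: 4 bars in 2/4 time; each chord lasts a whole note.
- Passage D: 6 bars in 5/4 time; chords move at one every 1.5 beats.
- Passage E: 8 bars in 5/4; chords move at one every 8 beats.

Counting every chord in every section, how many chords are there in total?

77 chords

A: 16·2 = 32 beats, 32/4 = 8 chords.
B: 18·7 = 126 beats, 126/3 = 42 chords.
C: 4·2 = 8 beats, 8/4 = 2 chords.
D: 6·5 = 30 beats, 30/1.5 = 20 chords.
E: 8·5 = 40 beats, 40/8 = 5 chords.
Total: 8 + 42 + 2 + 20 + 5 = 77.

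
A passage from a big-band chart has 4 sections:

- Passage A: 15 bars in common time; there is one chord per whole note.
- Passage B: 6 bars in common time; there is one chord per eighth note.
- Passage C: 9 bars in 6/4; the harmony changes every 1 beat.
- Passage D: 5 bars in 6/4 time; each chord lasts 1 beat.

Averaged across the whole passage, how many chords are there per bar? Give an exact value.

4.2 chords per bar

A: 15 × 4 = 60 beats ÷ 4 = 15 chords.
B: 6 × 4 = 24 beats ÷ 0.5 = 48 chords.
C: 9 × 6 = 54 beats ÷ 1 = 54 chords.
D: 5 × 6 = 30 beats ÷ 1 = 30 chords.
Overall: 147 chords over 35 bars → 147/35 = 4.2 chords per bar.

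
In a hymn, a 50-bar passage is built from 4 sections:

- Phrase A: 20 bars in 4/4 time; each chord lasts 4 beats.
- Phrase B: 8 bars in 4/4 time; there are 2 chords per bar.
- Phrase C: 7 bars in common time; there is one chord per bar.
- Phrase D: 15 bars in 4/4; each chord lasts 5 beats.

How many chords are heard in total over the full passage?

A: 20·4 = 80 beats, 80/4 = 20 chords.
B: 8·4 = 32 beats, 32/2 = 16 chords.
C: 7·4 = 28 beats, 28/4 = 7 chords.
D: 15·4 = 60 beats, 60/5 = 12 chords.
Total: 20 + 16 + 7 + 12 = 55.

55 chords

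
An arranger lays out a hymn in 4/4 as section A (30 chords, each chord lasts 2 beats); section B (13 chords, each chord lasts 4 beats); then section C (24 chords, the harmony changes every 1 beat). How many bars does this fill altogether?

A: 30 × 2 = 60 beats = 15 bars.
B: 13 × 4 = 52 beats = 13 bars.
C: 24 × 1 = 24 beats = 6 bars.
Total: 15 + 13 + 6 = 34 bars.

34 bars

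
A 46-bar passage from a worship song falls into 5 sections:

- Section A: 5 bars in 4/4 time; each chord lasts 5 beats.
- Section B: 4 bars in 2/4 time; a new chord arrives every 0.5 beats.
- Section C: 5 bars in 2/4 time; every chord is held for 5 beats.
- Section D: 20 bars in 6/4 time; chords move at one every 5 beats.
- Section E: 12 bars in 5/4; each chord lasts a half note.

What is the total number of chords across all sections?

76 chords

A has 20 beats and chords last 5 each, so 4 chords.
B has 8 beats and chords last 0.5 each, so 16 chords.
C has 10 beats and chords last 5 each, so 2 chords.
D has 120 beats and chords last 5 each, so 24 chords.
E has 60 beats and chords last 2 each, so 30 chords.
Total: 4 + 16 + 2 + 24 + 30 = 76.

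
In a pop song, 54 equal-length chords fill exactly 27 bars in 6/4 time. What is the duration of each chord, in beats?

27 bars × 6 beats/bar = 162 beats total.
162 beats ÷ 54 chords = 3 beats per chord.
(That is a dotted half note.)

3 beats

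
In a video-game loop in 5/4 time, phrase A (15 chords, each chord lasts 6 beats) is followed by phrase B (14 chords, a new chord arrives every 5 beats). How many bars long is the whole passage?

A: 15 × 6 = 90 beats = 18 bars.
B: 14 × 5 = 70 beats = 14 bars.
Total: 18 + 14 = 32 bars.

32 bars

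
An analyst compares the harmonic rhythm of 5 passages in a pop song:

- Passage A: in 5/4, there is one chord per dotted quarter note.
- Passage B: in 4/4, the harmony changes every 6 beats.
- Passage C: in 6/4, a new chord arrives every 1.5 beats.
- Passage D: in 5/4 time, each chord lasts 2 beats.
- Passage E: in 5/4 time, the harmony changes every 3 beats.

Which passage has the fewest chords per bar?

Passage B

A: 5 beats/bar ÷ 1.5 beats/chord = 10/3 chords/bar.
B: 4 beats/bar ÷ 6 beats/chord = 2/3 chords/bar.
C: 6 beats/bar ÷ 1.5 beats/chord = 4 chords/bar.
D: 5 beats/bar ÷ 2 beats/chord = 2.5 chords/bar.
E: 5 beats/bar ÷ 3 beats/chord = 5/3 chords/bar.
Slowest is B at 2/3 chords/bar.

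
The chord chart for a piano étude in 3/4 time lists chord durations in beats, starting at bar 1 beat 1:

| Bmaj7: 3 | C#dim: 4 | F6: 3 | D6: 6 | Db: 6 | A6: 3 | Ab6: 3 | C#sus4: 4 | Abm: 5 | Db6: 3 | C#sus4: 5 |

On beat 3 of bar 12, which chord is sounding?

Beat 3 of bar 12 is beat (12−1)×3 + 3 = 36 overall.
Running totals: Bmaj7 ends at 3, C#dim ends at 7, F6 ends at 10, D6 ends at 16, Db ends at 22, A6 ends at 25, Ab6 ends at 28, C#sus4 ends at 32, Abm ends at 37.
Beat 36 falls within Abm.

Abm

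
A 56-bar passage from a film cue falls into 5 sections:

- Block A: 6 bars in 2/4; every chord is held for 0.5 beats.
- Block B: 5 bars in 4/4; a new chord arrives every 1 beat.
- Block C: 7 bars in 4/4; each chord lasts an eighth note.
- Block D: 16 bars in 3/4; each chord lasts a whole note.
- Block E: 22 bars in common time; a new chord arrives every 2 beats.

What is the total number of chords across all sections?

A has 12 beats and chords last 0.5 each, so 24 chords.
B has 20 beats and chords last 1 each, so 20 chords.
C has 28 beats and chords last 0.5 each, so 56 chords.
D has 48 beats and chords last 4 each, so 12 chords.
E has 88 beats and chords last 2 each, so 44 chords.
Total: 24 + 20 + 56 + 12 + 44 = 156.

156 chords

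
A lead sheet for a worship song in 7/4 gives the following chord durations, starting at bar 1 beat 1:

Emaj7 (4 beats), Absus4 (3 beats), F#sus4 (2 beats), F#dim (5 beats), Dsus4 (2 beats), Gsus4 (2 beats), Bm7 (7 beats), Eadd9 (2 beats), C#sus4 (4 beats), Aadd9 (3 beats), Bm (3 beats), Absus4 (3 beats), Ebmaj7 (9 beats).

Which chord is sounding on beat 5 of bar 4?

Beat 5 of bar 4 is beat (4−1)×7 + 5 = 26 overall.
Running totals: Emaj7 ends at 4, Absus4 ends at 7, F#sus4 ends at 9, F#dim ends at 14, Dsus4 ends at 16, Gsus4 ends at 18, Bm7 ends at 25, Eadd9 ends at 27.
Beat 26 falls within Eadd9.

Eadd9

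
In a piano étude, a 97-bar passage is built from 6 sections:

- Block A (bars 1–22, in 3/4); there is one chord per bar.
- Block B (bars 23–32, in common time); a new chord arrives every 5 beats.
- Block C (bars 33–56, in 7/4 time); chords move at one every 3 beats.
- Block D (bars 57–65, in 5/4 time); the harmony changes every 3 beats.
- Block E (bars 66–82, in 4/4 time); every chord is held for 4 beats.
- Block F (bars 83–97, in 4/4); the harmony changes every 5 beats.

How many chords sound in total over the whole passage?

130 chords

A has 66 beats and chords last 3 each, so 22 chords.
B has 40 beats and chords last 5 each, so 8 chords.
C has 168 beats and chords last 3 each, so 56 chords.
D has 45 beats and chords last 3 each, so 15 chords.
E has 68 beats and chords last 4 each, so 17 chords.
F has 60 beats and chords last 5 each, so 12 chords.
Total: 22 + 8 + 56 + 15 + 17 + 12 = 130.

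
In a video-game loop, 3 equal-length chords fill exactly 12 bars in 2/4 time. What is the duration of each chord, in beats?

12 bars × 2 beats/bar = 24 beats total.
24 beats ÷ 3 chords = 8 beats per chord.

8 beats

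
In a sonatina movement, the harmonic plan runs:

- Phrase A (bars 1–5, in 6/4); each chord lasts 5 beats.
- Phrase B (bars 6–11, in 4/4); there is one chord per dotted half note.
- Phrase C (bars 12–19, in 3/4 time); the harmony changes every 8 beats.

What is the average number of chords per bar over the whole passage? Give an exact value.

17/19 chords per bar

A: 5 × 6 = 30 beats ÷ 5 = 6 chords.
B: 6 × 4 = 24 beats ÷ 3 = 8 chords.
C: 8 × 3 = 24 beats ÷ 8 = 3 chords.
Overall: 17 chords over 19 bars → 17/19 = 17/19 chords per bar.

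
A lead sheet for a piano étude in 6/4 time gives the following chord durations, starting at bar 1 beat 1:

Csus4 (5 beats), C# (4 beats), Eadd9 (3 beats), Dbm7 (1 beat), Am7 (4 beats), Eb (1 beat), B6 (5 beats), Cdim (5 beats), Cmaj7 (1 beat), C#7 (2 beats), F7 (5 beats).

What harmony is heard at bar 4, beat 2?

B6

Beat 2 of bar 4 is beat (4−1)×6 + 2 = 20 overall.
Running totals: Csus4 ends at 5, C# ends at 9, Eadd9 ends at 12, Dbm7 ends at 13, Am7 ends at 17, Eb ends at 18, B6 ends at 23.
Beat 20 falls within B6.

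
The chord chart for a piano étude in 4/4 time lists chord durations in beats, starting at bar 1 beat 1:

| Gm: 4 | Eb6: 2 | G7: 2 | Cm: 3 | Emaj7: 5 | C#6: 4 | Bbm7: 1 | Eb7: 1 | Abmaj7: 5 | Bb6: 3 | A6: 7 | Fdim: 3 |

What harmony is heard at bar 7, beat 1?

Beat 1 of bar 7 is beat (7−1)×4 + 1 = 25 overall.
Running totals: Gm ends at 4, Eb6 ends at 6, G7 ends at 8, Cm ends at 11, Emaj7 ends at 16, C#6 ends at 20, Bbm7 ends at 21, Eb7 ends at 22, Abmaj7 ends at 27.
Beat 25 falls within Abmaj7.

Abmaj7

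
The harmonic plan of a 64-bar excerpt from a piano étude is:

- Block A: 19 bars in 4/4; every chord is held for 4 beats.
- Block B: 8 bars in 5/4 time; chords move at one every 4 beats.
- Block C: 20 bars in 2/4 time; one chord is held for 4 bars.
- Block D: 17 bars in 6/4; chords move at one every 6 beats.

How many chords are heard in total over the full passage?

A: 19 bars × 4 beats = 76 beats; 4 beats/chord → 19 chords.
B: 8 bars × 5 beats = 40 beats; 4 beats/chord → 10 chords.
C: 20 bars × 2 beats = 40 beats; 8 beats/chord → 5 chords.
D: 17 bars × 6 beats = 102 beats; 6 beats/chord → 17 chords.
Total: 19 + 10 + 5 + 17 = 51.

51 chords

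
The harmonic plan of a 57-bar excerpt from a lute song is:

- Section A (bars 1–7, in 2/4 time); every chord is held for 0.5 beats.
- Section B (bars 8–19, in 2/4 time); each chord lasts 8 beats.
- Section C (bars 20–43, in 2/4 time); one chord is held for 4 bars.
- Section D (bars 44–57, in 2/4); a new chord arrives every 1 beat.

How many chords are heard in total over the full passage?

A: 7 bars × 2 beats = 14 beats; 0.5 beats/chord → 28 chords.
B: 12 bars × 2 beats = 24 beats; 8 beats/chord → 3 chords.
C: 24 bars × 2 beats = 48 beats; 8 beats/chord → 6 chords.
D: 14 bars × 2 beats = 28 beats; 1 beat/chord → 28 chords.
Total: 28 + 3 + 6 + 28 = 65.

65 chords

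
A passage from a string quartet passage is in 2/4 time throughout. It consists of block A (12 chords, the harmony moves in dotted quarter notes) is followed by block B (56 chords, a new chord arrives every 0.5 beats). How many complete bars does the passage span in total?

A: 12 × 1.5 = 18 beats = 9 bars.
B: 56 × 0.5 = 28 beats = 14 bars.
Total: 9 + 14 = 23 bars.

23 bars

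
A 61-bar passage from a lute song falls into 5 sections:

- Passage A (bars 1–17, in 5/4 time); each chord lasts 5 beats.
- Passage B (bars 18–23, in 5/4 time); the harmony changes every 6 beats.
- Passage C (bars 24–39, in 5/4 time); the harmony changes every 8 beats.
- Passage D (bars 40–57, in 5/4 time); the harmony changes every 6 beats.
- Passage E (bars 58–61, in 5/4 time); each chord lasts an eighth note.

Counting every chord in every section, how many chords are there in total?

87 chords

A: 17 bars × 5 beats = 85 beats; 5 beats/chord → 17 chords.
B: 6 bars × 5 beats = 30 beats; 6 beats/chord → 5 chords.
C: 16 bars × 5 beats = 80 beats; 8 beats/chord → 10 chords.
D: 18 bars × 5 beats = 90 beats; 6 beats/chord → 15 chords.
E: 4 bars × 5 beats = 20 beats; 0.5 beats/chord → 40 chords.
Total: 17 + 5 + 10 + 15 + 40 = 87.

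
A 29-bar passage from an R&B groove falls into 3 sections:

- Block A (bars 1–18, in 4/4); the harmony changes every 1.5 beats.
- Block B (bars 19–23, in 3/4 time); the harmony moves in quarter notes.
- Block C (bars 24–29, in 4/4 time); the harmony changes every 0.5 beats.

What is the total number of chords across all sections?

111 chords

A has 72 beats and chords last 1.5 each, so 48 chords.
B has 15 beats and chords last 1 each, so 15 chords.
C has 24 beats and chords last 0.5 each, so 48 chords.
Total: 48 + 15 + 48 = 111.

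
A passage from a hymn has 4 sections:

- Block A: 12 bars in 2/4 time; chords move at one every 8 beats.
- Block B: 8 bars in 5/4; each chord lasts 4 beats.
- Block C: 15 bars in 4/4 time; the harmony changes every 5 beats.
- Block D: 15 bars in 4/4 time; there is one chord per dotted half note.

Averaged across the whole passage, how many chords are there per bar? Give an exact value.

0.9 chords per bar

A: 12 bars of 2 beats is 24 beats; at 8 beats each that's 3 chords.
B: 8 bars of 5 beats is 40 beats; at 4 beats each that's 10 chords.
C: 15 bars of 4 beats is 60 beats; at 5 beats each that's 12 chords.
D: 15 bars of 4 beats is 60 beats; at 3 beats each that's 20 chords.
Overall: 45 chords over 50 bars → 45/50 = 0.9 chords per bar.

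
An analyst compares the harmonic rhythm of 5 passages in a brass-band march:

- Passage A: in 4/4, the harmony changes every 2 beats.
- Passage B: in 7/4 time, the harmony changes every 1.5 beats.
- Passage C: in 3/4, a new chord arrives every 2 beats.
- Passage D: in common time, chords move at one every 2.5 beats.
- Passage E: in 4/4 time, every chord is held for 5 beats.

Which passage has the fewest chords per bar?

A: 4 beats/bar ÷ 2 beats/chord = 2 chords/bar.
B: 7 beats/bar ÷ 1.5 beats/chord = 14/3 chords/bar.
C: 3 beats/bar ÷ 2 beats/chord = 1.5 chords/bar.
D: 4 beats/bar ÷ 2.5 beats/chord = 1.6 chords/bar.
E: 4 beats/bar ÷ 5 beats/chord = 0.8 chords/bar.
Slowest is E at 0.8 chords/bar.

Passage E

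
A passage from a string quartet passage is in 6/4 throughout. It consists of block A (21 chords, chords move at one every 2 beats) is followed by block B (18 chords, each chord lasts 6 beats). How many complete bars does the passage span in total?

25 bars

A: 21 × 2 = 42 beats = 7 bars.
B: 18 × 6 = 108 beats = 18 bars.
Total: 7 + 18 = 25 bars.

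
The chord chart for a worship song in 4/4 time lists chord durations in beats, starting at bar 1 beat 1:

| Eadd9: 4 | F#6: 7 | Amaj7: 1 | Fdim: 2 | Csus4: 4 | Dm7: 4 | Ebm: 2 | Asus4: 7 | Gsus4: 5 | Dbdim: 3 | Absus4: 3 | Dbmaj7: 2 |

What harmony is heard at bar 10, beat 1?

Beat 1 of bar 10 is beat (10−1)×4 + 1 = 37 overall.
Running totals: Eadd9 ends at 4, F#6 ends at 11, Amaj7 ends at 12, Fdim ends at 14, Csus4 ends at 18, Dm7 ends at 22, Ebm ends at 24, Asus4 ends at 31, Gsus4 ends at 36, Dbdim ends at 39.
Beat 37 falls within Dbdim.

Dbdim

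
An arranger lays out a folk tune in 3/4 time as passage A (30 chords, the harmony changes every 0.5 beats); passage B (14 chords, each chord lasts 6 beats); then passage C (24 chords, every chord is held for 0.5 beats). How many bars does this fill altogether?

A: 30 × 0.5 = 15 beats = 5 bars.
B: 14 × 6 = 84 beats = 28 bars.
C: 24 × 0.5 = 12 beats = 4 bars.
Total: 5 + 28 + 4 = 37 bars.

37 bars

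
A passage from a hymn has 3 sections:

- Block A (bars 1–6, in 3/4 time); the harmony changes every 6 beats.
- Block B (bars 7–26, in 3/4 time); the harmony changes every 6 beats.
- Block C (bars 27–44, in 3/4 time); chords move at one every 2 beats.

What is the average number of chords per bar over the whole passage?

10/11 chords per bar

A: 6 bars of 3 beats is 18 beats; at 6 beats each that's 3 chords.
B: 20 bars of 3 beats is 60 beats; at 6 beats each that's 10 chords.
C: 18 bars of 3 beats is 54 beats; at 2 beats each that's 27 chords.
Overall: 40 chords over 44 bars → 40/44 = 10/11 chords per bar.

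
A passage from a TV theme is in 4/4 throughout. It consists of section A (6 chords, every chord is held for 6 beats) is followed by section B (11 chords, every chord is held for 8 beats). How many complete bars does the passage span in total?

A: 6 × 6 = 36 beats = 9 bars.
B: 11 × 8 = 88 beats = 22 bars.
Total: 9 + 22 = 31 bars.

31 bars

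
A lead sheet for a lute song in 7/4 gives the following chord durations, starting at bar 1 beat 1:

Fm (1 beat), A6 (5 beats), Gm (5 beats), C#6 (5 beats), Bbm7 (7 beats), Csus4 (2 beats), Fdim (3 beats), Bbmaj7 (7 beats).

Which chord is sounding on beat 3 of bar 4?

Csus4

Beat 3 of bar 4 is beat (4−1)×7 + 3 = 24 overall.
Running totals: Fm ends at 1, A6 ends at 6, Gm ends at 11, C#6 ends at 16, Bbm7 ends at 23, Csus4 ends at 25.
Beat 24 falls within Csus4.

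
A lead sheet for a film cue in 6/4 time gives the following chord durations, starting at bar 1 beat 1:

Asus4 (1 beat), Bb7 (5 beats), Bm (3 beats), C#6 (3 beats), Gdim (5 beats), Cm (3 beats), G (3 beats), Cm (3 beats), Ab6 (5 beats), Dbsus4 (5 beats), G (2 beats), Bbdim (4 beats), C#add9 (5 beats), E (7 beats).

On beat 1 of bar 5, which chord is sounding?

Cm

Beat 1 of bar 5 is beat (5−1)×6 + 1 = 25 overall.
Running totals: Asus4 ends at 1, Bb7 ends at 6, Bm ends at 9, C#6 ends at 12, Gdim ends at 17, Cm ends at 20, G ends at 23, Cm ends at 26.
Beat 25 falls within Cm.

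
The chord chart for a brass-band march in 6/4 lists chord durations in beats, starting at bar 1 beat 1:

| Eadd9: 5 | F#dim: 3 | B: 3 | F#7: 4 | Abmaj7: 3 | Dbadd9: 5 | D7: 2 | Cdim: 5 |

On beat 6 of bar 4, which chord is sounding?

Beat 6 of bar 4 is beat (4−1)×6 + 6 = 24 overall.
Running totals: Eadd9 ends at 5, F#dim ends at 8, B ends at 11, F#7 ends at 15, Abmaj7 ends at 18, Dbadd9 ends at 23, D7 ends at 25.
Beat 24 falls within D7.

D7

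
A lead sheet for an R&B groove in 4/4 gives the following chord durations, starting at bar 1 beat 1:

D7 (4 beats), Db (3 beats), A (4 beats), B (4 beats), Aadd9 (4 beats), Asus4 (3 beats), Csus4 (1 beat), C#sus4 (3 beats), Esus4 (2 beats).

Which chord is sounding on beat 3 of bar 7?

Beat 3 of bar 7 is beat (7−1)×4 + 3 = 27 overall.
Running totals: D7 ends at 4, Db ends at 7, A ends at 11, B ends at 15, Aadd9 ends at 19, Asus4 ends at 22, Csus4 ends at 23, C#sus4 ends at 26, Esus4 ends at 28.
Beat 27 falls within Esus4.

Esus4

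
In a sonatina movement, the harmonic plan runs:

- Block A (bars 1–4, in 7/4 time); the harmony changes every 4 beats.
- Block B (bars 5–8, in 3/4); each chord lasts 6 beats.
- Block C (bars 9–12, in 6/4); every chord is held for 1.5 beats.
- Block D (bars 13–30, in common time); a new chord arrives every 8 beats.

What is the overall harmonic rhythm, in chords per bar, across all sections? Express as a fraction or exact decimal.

17/15 chords per bar

A: 4 bars of 7 beats is 28 beats; at 4 beats each that's 7 chords.
B: 4 bars of 3 beats is 12 beats; at 6 beats each that's 2 chords.
C: 4 bars of 6 beats is 24 beats; at 1.5 beats each that's 16 chords.
D: 18 bars of 4 beats is 72 beats; at 8 beats each that's 9 chords.
Overall: 34 chords over 30 bars → 34/30 = 17/15 chords per bar.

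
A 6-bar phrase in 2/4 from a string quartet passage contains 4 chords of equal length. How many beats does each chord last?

6 bars × 2 beats/bar = 12 beats total.
12 beats ÷ 4 chords = 3 beats per chord.
(That is a dotted half note.)

3 beats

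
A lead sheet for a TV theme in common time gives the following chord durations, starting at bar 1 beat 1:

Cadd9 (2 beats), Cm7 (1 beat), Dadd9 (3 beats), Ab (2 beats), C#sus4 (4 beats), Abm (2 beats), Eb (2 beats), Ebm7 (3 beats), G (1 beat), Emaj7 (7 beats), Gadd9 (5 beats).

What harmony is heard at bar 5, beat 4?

Beat 4 of bar 5 is beat (5−1)×4 + 4 = 20 overall.
Running totals: Cadd9 ends at 2, Cm7 ends at 3, Dadd9 ends at 6, Ab ends at 8, C#sus4 ends at 12, Abm ends at 14, Eb ends at 16, Ebm7 ends at 19, G ends at 20.
Beat 20 falls within G.

G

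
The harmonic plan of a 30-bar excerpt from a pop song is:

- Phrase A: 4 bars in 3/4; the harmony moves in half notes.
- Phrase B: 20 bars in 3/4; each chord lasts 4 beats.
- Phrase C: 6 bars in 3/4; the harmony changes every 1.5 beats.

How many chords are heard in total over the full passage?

A has 12 beats and chords last 2 each, so 6 chords.
B has 60 beats and chords last 4 each, so 15 chords.
C has 18 beats and chords last 1.5 each, so 12 chords.
Total: 6 + 15 + 12 = 33.

33 chords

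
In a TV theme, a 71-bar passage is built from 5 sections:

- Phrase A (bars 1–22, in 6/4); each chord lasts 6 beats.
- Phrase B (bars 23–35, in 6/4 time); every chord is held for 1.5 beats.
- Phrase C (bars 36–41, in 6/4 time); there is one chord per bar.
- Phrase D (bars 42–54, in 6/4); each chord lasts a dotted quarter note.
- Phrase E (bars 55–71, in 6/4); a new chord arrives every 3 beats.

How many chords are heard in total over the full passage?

A has 132 beats and chords last 6 each, so 22 chords.
B has 78 beats and chords last 1.5 each, so 52 chords.
C has 36 beats and chords last 6 each, so 6 chords.
D has 78 beats and chords last 1.5 each, so 52 chords.
E has 102 beats and chords last 3 each, so 34 chords.
Total: 22 + 52 + 6 + 52 + 34 = 166.

166 chords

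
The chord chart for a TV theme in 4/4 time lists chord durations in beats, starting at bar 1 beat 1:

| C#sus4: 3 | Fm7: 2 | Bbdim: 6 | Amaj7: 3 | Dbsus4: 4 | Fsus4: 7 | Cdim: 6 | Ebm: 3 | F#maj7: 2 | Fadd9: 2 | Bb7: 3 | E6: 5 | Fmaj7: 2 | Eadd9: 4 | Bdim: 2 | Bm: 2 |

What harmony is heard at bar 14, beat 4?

Bm

Beat 4 of bar 14 is beat (14−1)×4 + 4 = 56 overall.
Running totals: C#sus4 ends at 3, Fm7 ends at 5, Bbdim ends at 11, Amaj7 ends at 14, Dbsus4 ends at 18, Fsus4 ends at 25, Cdim ends at 31, Ebm ends at 34, F#maj7 ends at 36, Fadd9 ends at 38, Bb7 ends at 41, E6 ends at 46, Fmaj7 ends at 48, Eadd9 ends at 52, Bdim ends at 54, Bm ends at 56.
Beat 56 falls within Bm.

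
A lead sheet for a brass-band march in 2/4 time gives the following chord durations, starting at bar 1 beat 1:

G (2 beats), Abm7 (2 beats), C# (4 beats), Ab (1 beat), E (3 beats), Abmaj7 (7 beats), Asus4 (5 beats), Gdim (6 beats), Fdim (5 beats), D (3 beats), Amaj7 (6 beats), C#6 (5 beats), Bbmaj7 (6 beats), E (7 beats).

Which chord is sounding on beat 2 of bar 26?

Beat 2 of bar 26 is beat (26−1)×2 + 2 = 52 overall.
Running totals: G ends at 2, Abm7 ends at 4, C# ends at 8, Ab ends at 9, E ends at 12, Abmaj7 ends at 19, Asus4 ends at 24, Gdim ends at 30, Fdim ends at 35, D ends at 38, Amaj7 ends at 44, C#6 ends at 49, Bbmaj7 ends at 55.
Beat 52 falls within Bbmaj7.

Bbmaj7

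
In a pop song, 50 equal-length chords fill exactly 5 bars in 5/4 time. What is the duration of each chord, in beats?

0.5 beats

5 bars × 5 beats/bar = 25 beats total.
25 beats ÷ 50 chords = 0.5 beats per chord.
(That is an eighth note.)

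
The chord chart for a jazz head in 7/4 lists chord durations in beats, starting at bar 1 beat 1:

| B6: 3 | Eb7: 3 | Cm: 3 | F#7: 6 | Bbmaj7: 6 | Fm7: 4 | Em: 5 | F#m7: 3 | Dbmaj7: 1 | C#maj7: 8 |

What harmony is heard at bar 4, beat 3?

Beat 3 of bar 4 is beat (4−1)×7 + 3 = 24 overall.
Running totals: B6 ends at 3, Eb7 ends at 6, Cm ends at 9, F#7 ends at 15, Bbmaj7 ends at 21, Fm7 ends at 25.
Beat 24 falls within Fm7.

Fm7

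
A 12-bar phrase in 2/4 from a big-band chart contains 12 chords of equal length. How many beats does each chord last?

2 beats

12 bars × 2 beats/bar = 24 beats total.
24 beats ÷ 12 chords = 2 beats per chord.
(That is a half note.)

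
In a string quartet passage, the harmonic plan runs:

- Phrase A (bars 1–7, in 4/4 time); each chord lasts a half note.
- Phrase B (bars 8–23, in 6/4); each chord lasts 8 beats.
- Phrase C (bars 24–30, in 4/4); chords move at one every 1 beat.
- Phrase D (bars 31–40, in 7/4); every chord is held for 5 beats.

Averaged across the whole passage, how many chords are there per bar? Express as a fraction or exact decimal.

1.7 chords per bar

A: 7 bars of 4 beats is 28 beats; at 2 beats each that's 14 chords.
B: 16 bars of 6 beats is 96 beats; at 8 beats each that's 12 chords.
C: 7 bars of 4 beats is 28 beats; at 1 beat each that's 28 chords.
D: 10 bars of 7 beats is 70 beats; at 5 beats each that's 14 chords.
Overall: 68 chords over 40 bars → 68/40 = 1.7 chords per bar.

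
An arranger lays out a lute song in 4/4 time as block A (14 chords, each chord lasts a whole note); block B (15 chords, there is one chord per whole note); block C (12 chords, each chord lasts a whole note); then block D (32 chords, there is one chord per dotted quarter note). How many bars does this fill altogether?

53 bars

A: 14 × 4 = 56 beats = 14 bars.
B: 15 × 4 = 60 beats = 15 bars.
C: 12 × 4 = 48 beats = 12 bars.
D: 32 × 1.5 = 48 beats = 12 bars.
Total: 14 + 15 + 12 + 12 = 53 bars.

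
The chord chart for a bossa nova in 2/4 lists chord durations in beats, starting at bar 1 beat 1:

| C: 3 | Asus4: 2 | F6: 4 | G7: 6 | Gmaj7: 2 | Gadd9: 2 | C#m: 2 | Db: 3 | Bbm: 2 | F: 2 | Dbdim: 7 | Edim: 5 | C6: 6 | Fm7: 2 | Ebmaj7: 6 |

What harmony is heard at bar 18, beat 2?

Beat 2 of bar 18 is beat (18−1)×2 + 2 = 36 overall.
Running totals: C ends at 3, Asus4 ends at 5, F6 ends at 9, G7 ends at 15, Gmaj7 ends at 17, Gadd9 ends at 19, C#m ends at 21, Db ends at 24, Bbm ends at 26, F ends at 28, Dbdim ends at 35, Edim ends at 40.
Beat 36 falls within Edim.

Edim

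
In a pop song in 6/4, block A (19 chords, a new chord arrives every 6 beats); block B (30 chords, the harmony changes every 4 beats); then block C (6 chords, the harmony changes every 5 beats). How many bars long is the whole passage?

A: 19 × 6 = 114 beats = 19 bars.
B: 30 × 4 = 120 beats = 20 bars.
C: 6 × 5 = 30 beats = 5 bars.
Total: 19 + 20 + 5 = 44 bars.

44 bars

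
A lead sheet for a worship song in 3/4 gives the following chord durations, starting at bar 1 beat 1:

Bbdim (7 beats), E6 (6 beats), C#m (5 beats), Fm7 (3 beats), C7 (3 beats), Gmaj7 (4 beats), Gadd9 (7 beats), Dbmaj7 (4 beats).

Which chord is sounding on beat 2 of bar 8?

C7

Beat 2 of bar 8 is beat (8−1)×3 + 2 = 23 overall.
Running totals: Bbdim ends at 7, E6 ends at 13, C#m ends at 18, Fm7 ends at 21, C7 ends at 24.
Beat 23 falls within C7.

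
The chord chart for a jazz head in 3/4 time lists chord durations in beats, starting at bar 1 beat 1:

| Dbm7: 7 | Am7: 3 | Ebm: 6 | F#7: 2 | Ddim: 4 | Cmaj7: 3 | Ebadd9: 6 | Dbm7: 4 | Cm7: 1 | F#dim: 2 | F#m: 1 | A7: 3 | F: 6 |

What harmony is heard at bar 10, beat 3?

Ebadd9

Beat 3 of bar 10 is beat (10−1)×3 + 3 = 30 overall.
Running totals: Dbm7 ends at 7, Am7 ends at 10, Ebm ends at 16, F#7 ends at 18, Ddim ends at 22, Cmaj7 ends at 25, Ebadd9 ends at 31.
Beat 30 falls within Ebadd9.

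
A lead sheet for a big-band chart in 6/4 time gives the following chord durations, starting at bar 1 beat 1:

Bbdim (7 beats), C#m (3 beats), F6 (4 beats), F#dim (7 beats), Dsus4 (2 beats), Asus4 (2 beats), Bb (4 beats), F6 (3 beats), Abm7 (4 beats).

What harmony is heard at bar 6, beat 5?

Beat 5 of bar 6 is beat (6−1)×6 + 5 = 35 overall.
Running totals: Bbdim ends at 7, C#m ends at 10, F6 ends at 14, F#dim ends at 21, Dsus4 ends at 23, Asus4 ends at 25, Bb ends at 29, F6 ends at 32, Abm7 ends at 36.
Beat 35 falls within Abm7.

Abm7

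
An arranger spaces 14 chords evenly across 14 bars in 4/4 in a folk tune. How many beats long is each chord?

4 beats

14 bars × 4 beats/bar = 56 beats total.
56 beats ÷ 14 chords = 4 beats per chord.
(That is a whole note.)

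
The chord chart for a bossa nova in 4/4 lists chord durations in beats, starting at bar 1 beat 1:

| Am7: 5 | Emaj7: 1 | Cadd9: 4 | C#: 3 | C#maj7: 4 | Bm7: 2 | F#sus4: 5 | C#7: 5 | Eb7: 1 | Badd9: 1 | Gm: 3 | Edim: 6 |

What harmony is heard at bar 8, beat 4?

Gm

Beat 4 of bar 8 is beat (8−1)×4 + 4 = 32 overall.
Running totals: Am7 ends at 5, Emaj7 ends at 6, Cadd9 ends at 10, C# ends at 13, C#maj7 ends at 17, Bm7 ends at 19, F#sus4 ends at 24, C#7 ends at 29, Eb7 ends at 30, Badd9 ends at 31, Gm ends at 34.
Beat 32 falls within Gm.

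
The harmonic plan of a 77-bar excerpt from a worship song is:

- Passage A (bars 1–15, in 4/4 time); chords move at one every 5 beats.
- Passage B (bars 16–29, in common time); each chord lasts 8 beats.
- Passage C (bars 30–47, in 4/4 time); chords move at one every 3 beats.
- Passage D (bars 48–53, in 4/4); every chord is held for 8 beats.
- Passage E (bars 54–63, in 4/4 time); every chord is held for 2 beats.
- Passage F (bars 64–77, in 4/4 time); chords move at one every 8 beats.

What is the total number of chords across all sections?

A has 60 beats and chords last 5 each, so 12 chords.
B has 56 beats and chords last 8 each, so 7 chords.
C has 72 beats and chords last 3 each, so 24 chords.
D has 24 beats and chords last 8 each, so 3 chords.
E has 40 beats and chords last 2 each, so 20 chords.
F has 56 beats and chords last 8 each, so 7 chords.
Total: 12 + 7 + 24 + 3 + 20 + 7 = 73.

73 chords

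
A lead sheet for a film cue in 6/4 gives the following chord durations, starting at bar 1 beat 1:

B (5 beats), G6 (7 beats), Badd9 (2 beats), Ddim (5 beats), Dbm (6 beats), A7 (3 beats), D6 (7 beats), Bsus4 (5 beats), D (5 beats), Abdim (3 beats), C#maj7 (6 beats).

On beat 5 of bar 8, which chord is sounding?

Abdim

Beat 5 of bar 8 is beat (8−1)×6 + 5 = 47 overall.
Running totals: B ends at 5, G6 ends at 12, Badd9 ends at 14, Ddim ends at 19, Dbm ends at 25, A7 ends at 28, D6 ends at 35, Bsus4 ends at 40, D ends at 45, Abdim ends at 48.
Beat 47 falls within Abdim.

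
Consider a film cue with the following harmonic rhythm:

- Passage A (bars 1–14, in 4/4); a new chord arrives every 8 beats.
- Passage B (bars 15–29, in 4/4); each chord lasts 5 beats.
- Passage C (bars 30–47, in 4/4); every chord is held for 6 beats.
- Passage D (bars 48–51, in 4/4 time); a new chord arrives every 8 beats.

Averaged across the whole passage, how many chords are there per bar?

A: 14 bars of 4 beats is 56 beats; at 8 beats each that's 7 chords.
B: 15 bars of 4 beats is 60 beats; at 5 beats each that's 12 chords.
C: 18 bars of 4 beats is 72 beats; at 6 beats each that's 12 chords.
D: 4 bars of 4 beats is 16 beats; at 8 beats each that's 2 chords.
Overall: 33 chords over 51 bars → 33/51 = 11/17 chords per bar.

11/17 chords per bar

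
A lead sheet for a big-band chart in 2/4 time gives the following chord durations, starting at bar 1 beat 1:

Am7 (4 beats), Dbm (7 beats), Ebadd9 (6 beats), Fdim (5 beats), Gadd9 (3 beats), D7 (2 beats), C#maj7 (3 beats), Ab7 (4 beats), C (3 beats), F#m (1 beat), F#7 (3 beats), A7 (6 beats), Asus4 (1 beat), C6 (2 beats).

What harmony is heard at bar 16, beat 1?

Beat 1 of bar 16 is beat (16−1)×2 + 1 = 31 overall.
Running totals: Am7 ends at 4, Dbm ends at 11, Ebadd9 ends at 17, Fdim ends at 22, Gadd9 ends at 25, D7 ends at 27, C#maj7 ends at 30, Ab7 ends at 34.
Beat 31 falls within Ab7.

Ab7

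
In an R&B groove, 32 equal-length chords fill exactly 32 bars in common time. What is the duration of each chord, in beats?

32 bars × 4 beats/bar = 128 beats total.
128 beats ÷ 32 chords = 4 beats per chord.
(That is a whole note.)

4 beats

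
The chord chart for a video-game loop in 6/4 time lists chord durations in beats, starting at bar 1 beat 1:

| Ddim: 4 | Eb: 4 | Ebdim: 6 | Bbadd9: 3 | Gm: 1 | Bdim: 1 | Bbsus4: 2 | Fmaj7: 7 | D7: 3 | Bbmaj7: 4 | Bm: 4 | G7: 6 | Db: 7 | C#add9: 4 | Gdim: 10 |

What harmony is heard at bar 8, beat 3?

Beat 3 of bar 8 is beat (8−1)×6 + 3 = 45 overall.
Running totals: Ddim ends at 4, Eb ends at 8, Ebdim ends at 14, Bbadd9 ends at 17, Gm ends at 18, Bdim ends at 19, Bbsus4 ends at 21, Fmaj7 ends at 28, D7 ends at 31, Bbmaj7 ends at 35, Bm ends at 39, G7 ends at 45.
Beat 45 falls within G7.

G7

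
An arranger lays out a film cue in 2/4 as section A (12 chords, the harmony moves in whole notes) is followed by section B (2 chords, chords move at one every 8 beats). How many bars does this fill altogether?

32 bars

A: 12 × 4 = 48 beats = 24 bars.
B: 2 × 8 = 16 beats = 8 bars.
Total: 24 + 8 = 32 bars.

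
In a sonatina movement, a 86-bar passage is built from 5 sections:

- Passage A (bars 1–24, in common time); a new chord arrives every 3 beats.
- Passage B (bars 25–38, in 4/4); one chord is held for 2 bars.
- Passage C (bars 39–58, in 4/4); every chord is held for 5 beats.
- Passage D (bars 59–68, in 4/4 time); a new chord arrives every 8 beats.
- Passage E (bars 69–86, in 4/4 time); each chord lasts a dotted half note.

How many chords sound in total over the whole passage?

A has 96 beats and chords last 3 each, so 32 chords.
B has 56 beats and chords last 8 each, so 7 chords.
C has 80 beats and chords last 5 each, so 16 chords.
D has 40 beats and chords last 8 each, so 5 chords.
E has 72 beats and chords last 3 each, so 24 chords.
Total: 32 + 7 + 16 + 5 + 24 = 84.

84 chords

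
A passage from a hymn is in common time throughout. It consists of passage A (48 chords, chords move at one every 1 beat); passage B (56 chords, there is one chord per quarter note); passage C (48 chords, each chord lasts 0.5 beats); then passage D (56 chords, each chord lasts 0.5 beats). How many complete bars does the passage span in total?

39 bars

A: 48 × 1 = 48 beats = 12 bars.
B: 56 × 1 = 56 beats = 14 bars.
C: 48 × 0.5 = 24 beats = 6 bars.
D: 56 × 0.5 = 28 beats = 7 bars.
Total: 12 + 14 + 6 + 7 = 39 bars.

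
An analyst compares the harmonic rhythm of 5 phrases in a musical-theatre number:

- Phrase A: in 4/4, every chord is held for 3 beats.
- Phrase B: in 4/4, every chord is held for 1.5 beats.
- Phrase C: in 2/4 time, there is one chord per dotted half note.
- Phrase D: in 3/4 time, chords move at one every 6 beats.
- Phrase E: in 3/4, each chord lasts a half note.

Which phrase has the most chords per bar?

Phrase B

A: each chord is 3 beats in 4/4, so 4/3 per bar.
B: each chord is 1.5 beats in 4/4, so 8/3 per bar.
C: each chord is 3 beats in 2/4, so 2/3 per bar.
D: each chord is 6 beats in 3/4, so 0.5 per bar.
E: each chord is 2 beats in 3/4, so 1.5 per bar.
Fastest is B at 8/3 chords/bar.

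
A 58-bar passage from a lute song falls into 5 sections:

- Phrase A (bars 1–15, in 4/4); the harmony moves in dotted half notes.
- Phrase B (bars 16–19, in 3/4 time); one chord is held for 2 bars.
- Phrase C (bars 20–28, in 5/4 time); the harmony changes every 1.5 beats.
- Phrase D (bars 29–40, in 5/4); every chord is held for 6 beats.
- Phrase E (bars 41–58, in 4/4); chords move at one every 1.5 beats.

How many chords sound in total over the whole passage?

A has 60 beats and chords last 3 each, so 20 chords.
B has 12 beats and chords last 6 each, so 2 chords.
C has 45 beats and chords last 1.5 each, so 30 chords.
D has 60 beats and chords last 6 each, so 10 chords.
E has 72 beats and chords last 1.5 each, so 48 chords.
Total: 20 + 2 + 30 + 10 + 48 = 110.

110 chords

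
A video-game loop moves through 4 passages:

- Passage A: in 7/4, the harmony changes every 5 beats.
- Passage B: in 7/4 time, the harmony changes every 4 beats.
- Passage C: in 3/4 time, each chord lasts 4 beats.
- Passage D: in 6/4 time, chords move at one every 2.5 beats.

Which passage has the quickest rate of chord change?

A: each chord is 5 beats in 7/4, so 1.4 per bar.
B: each chord is 4 beats in 7/4, so 1.75 per bar.
C: each chord is 4 beats in 3/4, so 0.75 per bar.
D: each chord is 2.5 beats in 6/4, so 2.4 per bar.
Fastest is D at 2.4 chords/bar.

Passage D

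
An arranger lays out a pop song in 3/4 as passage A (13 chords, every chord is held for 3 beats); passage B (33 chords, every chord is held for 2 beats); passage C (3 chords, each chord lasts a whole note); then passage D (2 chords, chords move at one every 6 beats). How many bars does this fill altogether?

43 bars

A: 13 × 3 = 39 beats = 13 bars.
B: 33 × 2 = 66 beats = 22 bars.
C: 3 × 4 = 12 beats = 4 bars.
D: 2 × 6 = 12 beats = 4 bars.
Total: 13 + 22 + 4 + 4 = 43 bars.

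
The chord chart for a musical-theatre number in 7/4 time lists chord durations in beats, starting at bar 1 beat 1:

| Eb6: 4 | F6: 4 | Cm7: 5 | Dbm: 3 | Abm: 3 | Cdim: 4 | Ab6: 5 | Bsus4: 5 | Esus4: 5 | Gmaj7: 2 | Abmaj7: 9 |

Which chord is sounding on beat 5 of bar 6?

Beat 5 of bar 6 is beat (6−1)×7 + 5 = 40 overall.
Running totals: Eb6 ends at 4, F6 ends at 8, Cm7 ends at 13, Dbm ends at 16, Abm ends at 19, Cdim ends at 23, Ab6 ends at 28, Bsus4 ends at 33, Esus4 ends at 38, Gmaj7 ends at 40.
Beat 40 falls within Gmaj7.

Gmaj7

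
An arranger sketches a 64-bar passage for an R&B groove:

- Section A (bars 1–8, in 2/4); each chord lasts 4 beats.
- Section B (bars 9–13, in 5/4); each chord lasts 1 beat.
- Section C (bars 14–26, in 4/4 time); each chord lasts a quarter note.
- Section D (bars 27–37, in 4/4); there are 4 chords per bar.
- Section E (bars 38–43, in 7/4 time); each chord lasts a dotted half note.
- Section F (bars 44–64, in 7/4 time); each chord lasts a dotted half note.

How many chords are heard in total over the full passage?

A: 8·2 = 16 beats, 16/4 = 4 chords.
B: 5·5 = 25 beats, 25/1 = 25 chords.
C: 13·4 = 52 beats, 52/1 = 52 chords.
D: 11·4 = 44 beats, 44/1 = 44 chords.
E: 6·7 = 42 beats, 42/3 = 14 chords.
F: 21·7 = 147 beats, 147/3 = 49 chords.
Total: 4 + 25 + 52 + 44 + 14 + 49 = 188.

188 chords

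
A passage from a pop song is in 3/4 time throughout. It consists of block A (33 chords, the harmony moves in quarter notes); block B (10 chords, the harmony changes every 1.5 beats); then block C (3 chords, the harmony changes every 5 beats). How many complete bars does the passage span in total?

A: 33 × 1 = 33 beats = 11 bars.
B: 10 × 1.5 = 15 beats = 5 bars.
C: 3 × 5 = 15 beats = 5 bars.
Total: 11 + 5 + 5 = 21 bars.

21 bars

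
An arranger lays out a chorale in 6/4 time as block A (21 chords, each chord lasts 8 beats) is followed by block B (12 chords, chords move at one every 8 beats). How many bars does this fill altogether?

A: 21 × 8 = 168 beats = 28 bars.
B: 12 × 8 = 96 beats = 16 bars.
Total: 28 + 16 = 44 bars.

44 bars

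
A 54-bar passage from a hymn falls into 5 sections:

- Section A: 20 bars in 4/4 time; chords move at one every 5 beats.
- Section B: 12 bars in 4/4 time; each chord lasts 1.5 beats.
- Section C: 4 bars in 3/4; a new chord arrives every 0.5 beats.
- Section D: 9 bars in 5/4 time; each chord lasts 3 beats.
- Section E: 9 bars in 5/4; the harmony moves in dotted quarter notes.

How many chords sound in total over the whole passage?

117 chords

A: 20·4 = 80 beats, 80/5 = 16 chords.
B: 12·4 = 48 beats, 48/1.5 = 32 chords.
C: 4·3 = 12 beats, 12/0.5 = 24 chords.
D: 9·5 = 45 beats, 45/3 = 15 chords.
E: 9·5 = 45 beats, 45/1.5 = 30 chords.
Total: 16 + 32 + 24 + 15 + 30 = 117.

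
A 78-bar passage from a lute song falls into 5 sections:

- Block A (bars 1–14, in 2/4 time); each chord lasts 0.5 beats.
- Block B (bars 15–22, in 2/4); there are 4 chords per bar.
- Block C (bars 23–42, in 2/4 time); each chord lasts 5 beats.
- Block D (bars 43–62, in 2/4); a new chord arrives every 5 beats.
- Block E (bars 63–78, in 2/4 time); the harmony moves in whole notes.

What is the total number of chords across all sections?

112 chords

A: 14 bars × 2 beats = 28 beats; 0.5 beats/chord → 56 chords.
B: 8 bars × 2 beats = 16 beats; 0.5 beats/chord → 32 chords.
C: 20 bars × 2 beats = 40 beats; 5 beats/chord → 8 chords.
D: 20 bars × 2 beats = 40 beats; 5 beats/chord → 8 chords.
E: 16 bars × 2 beats = 32 beats; 4 beats/chord → 8 chords.
Total: 56 + 32 + 8 + 8 + 8 = 112.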